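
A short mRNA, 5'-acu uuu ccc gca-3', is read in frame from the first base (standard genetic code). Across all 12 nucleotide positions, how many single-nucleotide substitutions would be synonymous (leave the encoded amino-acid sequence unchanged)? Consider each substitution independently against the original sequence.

Codon 1 (ACU, Thr): 3 synonymous substitutions.
Codon 2 (UUU, Phe): 1 synonymous substitution.
Codon 3 (CCC, Pro): 3 synonymous substitutions.
Codon 4 (GCA, Ala): 3 synonymous substitutions.
Total: 3 + 1 + 3 + 3 = 10.

10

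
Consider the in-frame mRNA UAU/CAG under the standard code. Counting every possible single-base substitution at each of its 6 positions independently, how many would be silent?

Codon 1 (UAU, Tyr): 1 synonymous substitution.
Codon 2 (CAG, Gln): 1 synonymous substitution.
Total: 1 + 1 = 2.

2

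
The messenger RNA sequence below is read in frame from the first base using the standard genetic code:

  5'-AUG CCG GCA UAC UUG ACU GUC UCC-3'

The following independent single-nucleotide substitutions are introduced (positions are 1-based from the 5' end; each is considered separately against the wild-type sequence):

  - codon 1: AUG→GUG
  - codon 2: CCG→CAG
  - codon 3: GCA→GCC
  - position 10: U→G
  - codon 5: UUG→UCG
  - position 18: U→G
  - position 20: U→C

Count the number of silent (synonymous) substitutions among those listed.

2

Codon 1: AUG (Met) → GUG (Val) — missense.
Codon 2: CCG (Pro) → CAG (Gln) — missense.
Codon 3: GCA (Ala) → GCC (Ala) — synonymous.
Codon 4: UAC (Tyr) → GAC (Asp) — missense.
Codon 5: UUG (Leu) → UCG (Ser) — missense.
Codon 6: ACU (Thr) → ACG (Thr) — synonymous.
Codon 7: GUC (Val) → GCC (Ala) — missense.
Synonymous: 2 of 7.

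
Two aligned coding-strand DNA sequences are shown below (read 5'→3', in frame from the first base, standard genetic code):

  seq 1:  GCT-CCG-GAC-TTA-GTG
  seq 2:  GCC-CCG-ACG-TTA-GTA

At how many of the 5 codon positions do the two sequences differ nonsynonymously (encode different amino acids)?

Codon 1: GCT Ala / GCC Ala — synonymous.
Codon 2: CCG Pro / CCG Pro — identical.
Codon 3: GAC Asp / ACG Thr — nonsynonymous.
Codon 4: TTA Leu / TTA Leu — identical.
Codon 5: GTG Val / GTA Val — synonymous.
Nonsynonymous differences: 1.

1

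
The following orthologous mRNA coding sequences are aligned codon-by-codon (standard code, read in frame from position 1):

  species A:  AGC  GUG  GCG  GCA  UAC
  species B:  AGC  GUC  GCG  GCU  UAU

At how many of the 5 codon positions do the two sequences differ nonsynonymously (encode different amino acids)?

0

Codon 1: AGC Ser / AGC Ser — identical.
Codon 2: GUG Val / GUC Val — synonymous.
Codon 3: GCG Ala / GCG Ala — identical.
Codon 4: GCA Ala / GCU Ala — synonymous.
Codon 5: UAC Tyr / UAU Tyr — synonymous.
Nonsynonymous differences: 0.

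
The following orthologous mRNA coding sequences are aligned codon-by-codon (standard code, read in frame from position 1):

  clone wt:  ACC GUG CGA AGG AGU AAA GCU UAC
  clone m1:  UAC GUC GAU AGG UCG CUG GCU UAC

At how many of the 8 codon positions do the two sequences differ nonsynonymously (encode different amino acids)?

Codon 1: ACC Thr / UAC Tyr — nonsynonymous.
Codon 2: GUG Val / GUC Val — synonymous.
Codon 3: CGA Arg / GAU Asp — nonsynonymous.
Codon 4: AGG Arg / AGG Arg — identical.
Codon 5: AGU Ser / UCG Ser — synonymous.
Codon 6: AAA Lys / CUG Leu — nonsynonymous.
Codon 7: GCU Ala / GCU Ala — identical.
Codon 8: UAC Tyr / UAC Tyr — identical.
Nonsynonymous differences: 3.

3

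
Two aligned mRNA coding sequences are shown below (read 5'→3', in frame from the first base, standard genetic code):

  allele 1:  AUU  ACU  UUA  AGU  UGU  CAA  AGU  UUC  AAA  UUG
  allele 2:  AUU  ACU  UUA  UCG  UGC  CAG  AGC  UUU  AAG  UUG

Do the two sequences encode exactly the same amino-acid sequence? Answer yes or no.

Codon 1: AUU Ile / AUU Ile — identical.
Codon 2: ACU Thr / ACU Thr — identical.
Codon 3: UUA Leu / UUA Leu — identical.
Codon 4: AGU Ser / UCG Ser — synonymous.
Codon 5: UGU Cys / UGC Cys — synonymous.
Codon 6: CAA Gln / CAG Gln — synonymous.
Codon 7: AGU Ser / AGC Ser — synonymous.
Codon 8: UUC Phe / UUU Phe — synonymous.
Codon 9: AAA Lys / AAG Lys — synonymous.
Codon 10: UUG Leu / UUG Leu — identical.
Nonsynonymous differences: 0 → same protein.

yes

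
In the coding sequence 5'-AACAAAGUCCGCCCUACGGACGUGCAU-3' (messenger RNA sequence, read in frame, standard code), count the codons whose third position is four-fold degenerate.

Codon 1 AAC (Asn): third position 2-fold.
Codon 2 AAA (Lys): third position 2-fold.
Codon 3 GUC (Val): third position 4-fold.
Codon 4 CGC (Arg): third position 4-fold.
Codon 5 CCU (Pro): third position 4-fold.
Codon 6 ACG (Thr): third position 4-fold.
Codon 7 GAC (Asp): third position 2-fold.
Codon 8 GUG (Val): third position 4-fold.
Codon 9 CAU (His): third position 2-fold.
Four-fold degenerate third positions: 5.

5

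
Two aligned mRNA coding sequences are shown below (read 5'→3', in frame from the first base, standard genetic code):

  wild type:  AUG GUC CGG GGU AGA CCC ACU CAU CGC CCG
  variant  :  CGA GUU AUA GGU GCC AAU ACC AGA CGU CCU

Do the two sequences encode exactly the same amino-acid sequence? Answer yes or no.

no

Codon 1: AUG Met / CGA Arg — nonsynonymous.
Codon 2: GUC Val / GUU Val — synonymous.
Codon 3: CGG Arg / AUA Ile — nonsynonymous.
Codon 4: GGU Gly / GGU Gly — identical.
Codon 5: AGA Arg / GCC Ala — nonsynonymous.
Codon 6: CCC Pro / AAU Asn — nonsynonymous.
Codon 7: ACU Thr / ACC Thr — synonymous.
Codon 8: CAU His / AGA Arg — nonsynonymous.
Codon 9: CGC Arg / CGU Arg — synonymous.
Codon 10: CCG Pro / CCU Pro — synonymous.
Nonsynonymous differences: 5 → different protein.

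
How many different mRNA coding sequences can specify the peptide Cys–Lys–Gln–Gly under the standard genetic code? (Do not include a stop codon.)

32

Cys: 2 codons.
Lys: 2 codons.
Gln: 2 codons.
Gly: 4 codons.
2 × 2 × 2 × 4 = 32.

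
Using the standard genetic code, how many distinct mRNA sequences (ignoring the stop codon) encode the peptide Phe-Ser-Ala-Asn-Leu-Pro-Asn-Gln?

Phe: 2 codons.
Ser: 6 codons.
Ala: 4 codons.
Asn: 2 codons.
Leu: 6 codons.
Pro: 4 codons.
Asn: 2 codons.
Gln: 2 codons.
2 × 6 × 4 × 2 × 6 × 4 × 2 × 2 = 9216.

9216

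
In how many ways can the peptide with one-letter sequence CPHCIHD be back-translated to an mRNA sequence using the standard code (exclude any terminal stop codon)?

Cys: 2 codons.
Pro: 4 codons.
His: 2 codons.
Cys: 2 codons.
Ile: 3 codons.
His: 2 codons.
Asp: 2 codons.
2 × 4 × 2 × 2 × 3 × 2 × 2 = 384.

384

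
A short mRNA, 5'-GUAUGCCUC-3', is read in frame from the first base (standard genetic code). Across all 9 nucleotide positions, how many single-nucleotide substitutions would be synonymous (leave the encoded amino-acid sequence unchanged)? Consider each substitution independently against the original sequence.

Codon 1 (GUA, Val): 3 synonymous substitutions.
Codon 2 (UGC, Cys): 1 synonymous substitution.
Codon 3 (CUC, Leu): 3 synonymous substitutions.
Total: 3 + 1 + 3 = 7.

7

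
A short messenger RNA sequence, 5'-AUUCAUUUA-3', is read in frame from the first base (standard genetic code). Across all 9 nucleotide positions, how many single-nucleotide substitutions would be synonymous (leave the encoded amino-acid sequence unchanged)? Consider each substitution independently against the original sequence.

Codon 1 (AUU, Ile): 2 synonymous substitutions.
Codon 2 (CAU, His): 1 synonymous substitution.
Codon 3 (UUA, Leu): 2 synonymous substitutions.
Total: 2 + 1 + 2 = 5.

5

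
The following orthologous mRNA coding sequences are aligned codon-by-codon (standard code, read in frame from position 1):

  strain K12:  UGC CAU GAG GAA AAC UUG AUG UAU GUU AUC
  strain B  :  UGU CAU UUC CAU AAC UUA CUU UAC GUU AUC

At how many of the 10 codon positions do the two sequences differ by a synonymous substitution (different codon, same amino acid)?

Codon 1: UGC Cys / UGU Cys — synonymous.
Codon 2: CAU His / CAU His — identical.
Codon 3: GAG Glu / UUC Phe — nonsynonymous.
Codon 4: GAA Glu / CAU His — nonsynonymous.
Codon 5: AAC Asn / AAC Asn — identical.
Codon 6: UUG Leu / UUA Leu — synonymous.
Codon 7: AUG Met / CUU Leu — nonsynonymous.
Codon 8: UAU Tyr / UAC Tyr — synonymous.
Codon 9: GUU Val / GUU Val — identical.
Codon 10: AUC Ile / AUC Ile — identical.
Synonymous differences: 3.

3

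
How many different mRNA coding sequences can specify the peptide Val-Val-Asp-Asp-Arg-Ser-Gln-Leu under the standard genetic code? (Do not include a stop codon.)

27648

Val: 4 codons.
Val: 4 codons.
Asp: 2 codons.
Asp: 2 codons.
Arg: 6 codons.
Ser: 6 codons.
Gln: 2 codons.
Leu: 6 codons.
4 × 4 × 2 × 2 × 6 × 6 × 2 × 6 = 27648.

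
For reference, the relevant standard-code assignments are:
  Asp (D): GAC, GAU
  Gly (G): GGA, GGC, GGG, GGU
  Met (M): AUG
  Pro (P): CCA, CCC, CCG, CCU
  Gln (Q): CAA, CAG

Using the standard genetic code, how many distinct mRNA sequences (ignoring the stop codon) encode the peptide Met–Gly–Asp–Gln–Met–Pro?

64

Met: 1 codon.
Gly: 4 codons.
Asp: 2 codons.
Gln: 2 codons.
Met: 1 codon.
Pro: 4 codons.
1 × 4 × 2 × 2 × 1 × 4 = 64.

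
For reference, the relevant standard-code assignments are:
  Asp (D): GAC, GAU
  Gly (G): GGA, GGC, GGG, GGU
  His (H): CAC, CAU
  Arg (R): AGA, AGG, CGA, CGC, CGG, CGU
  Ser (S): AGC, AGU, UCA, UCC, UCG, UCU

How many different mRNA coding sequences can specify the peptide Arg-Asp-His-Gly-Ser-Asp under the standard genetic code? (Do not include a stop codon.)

1152

Arg: 6 codons.
Asp: 2 codons.
His: 2 codons.
Gly: 4 codons.
Ser: 6 codons.
Asp: 2 codons.
6 × 2 × 2 × 4 × 6 × 2 = 1152.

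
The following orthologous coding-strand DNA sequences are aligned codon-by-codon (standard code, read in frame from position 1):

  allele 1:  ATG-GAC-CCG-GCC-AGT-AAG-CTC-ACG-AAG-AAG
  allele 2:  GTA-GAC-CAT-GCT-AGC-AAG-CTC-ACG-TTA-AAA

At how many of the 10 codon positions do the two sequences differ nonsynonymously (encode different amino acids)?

3

Codon 1: ATG Met / GTA Val — nonsynonymous.
Codon 2: GAC Asp / GAC Asp — identical.
Codon 3: CCG Pro / CAT His — nonsynonymous.
Codon 4: GCC Ala / GCT Ala — synonymous.
Codon 5: AGT Ser / AGC Ser — synonymous.
Codon 6: AAG Lys / AAG Lys — identical.
Codon 7: CTC Leu / CTC Leu — identical.
Codon 8: ACG Thr / ACG Thr — identical.
Codon 9: AAG Lys / TTA Leu — nonsynonymous.
Codon 10: AAG Lys / AAA Lys — synonymous.
Nonsynonymous differences: 3.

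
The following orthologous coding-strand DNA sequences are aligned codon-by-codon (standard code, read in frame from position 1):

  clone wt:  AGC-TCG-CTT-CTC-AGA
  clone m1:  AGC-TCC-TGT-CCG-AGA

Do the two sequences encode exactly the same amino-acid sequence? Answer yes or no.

no

Codon 1: AGC Ser / AGC Ser — identical.
Codon 2: TCG Ser / TCC Ser — synonymous.
Codon 3: CTT Leu / TGT Cys — nonsynonymous.
Codon 4: CTC Leu / CCG Pro — nonsynonymous.
Codon 5: AGA Arg / AGA Arg — identical.
Nonsynonymous differences: 2 → different protein.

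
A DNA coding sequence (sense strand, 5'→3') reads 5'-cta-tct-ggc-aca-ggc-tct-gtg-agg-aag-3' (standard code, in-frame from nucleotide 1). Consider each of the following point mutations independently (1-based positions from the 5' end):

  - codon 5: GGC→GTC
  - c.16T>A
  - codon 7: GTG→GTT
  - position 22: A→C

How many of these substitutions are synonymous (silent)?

Codon 5: GGC (Gly) → GTC (Val) — missense.
Codon 6: TCT (Ser) → ACT (Thr) — missense.
Codon 7: GTG (Val) → GTT (Val) — synonymous.
Codon 8: AGG (Arg) → CGG (Arg) — synonymous.
Synonymous: 2 of 4.

2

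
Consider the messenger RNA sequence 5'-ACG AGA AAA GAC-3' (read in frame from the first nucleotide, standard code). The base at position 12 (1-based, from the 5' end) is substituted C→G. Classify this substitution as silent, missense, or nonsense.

missense

Position 12 falls in codon 4: GAC → Asp.
After the substitution the codon is GAG → Glu.
Asp ≠ Glu, so this is a missense mutation.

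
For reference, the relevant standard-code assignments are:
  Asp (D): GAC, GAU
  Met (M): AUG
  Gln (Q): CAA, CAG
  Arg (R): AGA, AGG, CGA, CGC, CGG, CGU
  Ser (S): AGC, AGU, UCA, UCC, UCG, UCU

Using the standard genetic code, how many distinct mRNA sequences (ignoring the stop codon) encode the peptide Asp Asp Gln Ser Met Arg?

288

Asp: 2 codons.
Asp: 2 codons.
Gln: 2 codons.
Ser: 6 codons.
Met: 1 codon.
Arg: 6 codons.
2 × 2 × 2 × 6 × 1 × 6 = 288.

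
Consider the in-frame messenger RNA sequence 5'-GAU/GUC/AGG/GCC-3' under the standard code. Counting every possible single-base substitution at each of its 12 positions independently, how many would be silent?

9

Codon 1 (GAU, Asp): 1 synonymous substitution.
Codon 2 (GUC, Val): 3 synonymous substitutions.
Codon 3 (AGG, Arg): 2 synonymous substitutions.
Codon 4 (GCC, Ala): 3 synonymous substitutions.
Total: 1 + 3 + 2 + 3 = 9.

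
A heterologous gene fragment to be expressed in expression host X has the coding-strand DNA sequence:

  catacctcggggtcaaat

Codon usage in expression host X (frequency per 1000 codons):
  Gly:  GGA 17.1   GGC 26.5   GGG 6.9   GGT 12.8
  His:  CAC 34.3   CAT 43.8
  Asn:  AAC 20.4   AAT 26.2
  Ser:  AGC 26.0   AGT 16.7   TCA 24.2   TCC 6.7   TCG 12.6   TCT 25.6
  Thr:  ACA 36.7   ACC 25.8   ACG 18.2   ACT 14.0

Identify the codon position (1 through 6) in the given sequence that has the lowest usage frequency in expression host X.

Codon 1 CAT (His): 43.8 per 1000.
Codon 2 ACC (Thr): 25.8 per 1000.
Codon 3 TCG (Ser): 12.6 per 1000.
Codon 4 GGG (Gly): 6.9 per 1000.
Codon 5 TCA (Ser): 24.2 per 1000.
Codon 6 AAT (Asn): 26.2 per 1000.
Lowest frequency is 6.9 at codon 4.

4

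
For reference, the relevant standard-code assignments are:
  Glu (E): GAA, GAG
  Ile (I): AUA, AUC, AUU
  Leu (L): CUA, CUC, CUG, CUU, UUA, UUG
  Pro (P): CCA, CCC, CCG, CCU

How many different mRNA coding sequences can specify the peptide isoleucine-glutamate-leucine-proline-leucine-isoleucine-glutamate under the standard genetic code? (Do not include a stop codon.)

Ile: 3 codons.
Glu: 2 codons.
Leu: 6 codons.
Pro: 4 codons.
Leu: 6 codons.
Ile: 3 codons.
Glu: 2 codons.
3 × 2 × 6 × 4 × 6 × 3 × 2 = 5184.

5184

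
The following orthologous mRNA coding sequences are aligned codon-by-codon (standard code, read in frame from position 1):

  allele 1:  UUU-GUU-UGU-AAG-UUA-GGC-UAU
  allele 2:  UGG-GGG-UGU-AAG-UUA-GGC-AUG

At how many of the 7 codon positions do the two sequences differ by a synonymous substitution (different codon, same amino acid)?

0

Codon 1: UUU Phe / UGG Trp — nonsynonymous.
Codon 2: GUU Val / GGG Gly — nonsynonymous.
Codon 3: UGU Cys / UGU Cys — identical.
Codon 4: AAG Lys / AAG Lys — identical.
Codon 5: UUA Leu / UUA Leu — identical.
Codon 6: GGC Gly / GGC Gly — identical.
Codon 7: UAU Tyr / AUG Met — nonsynonymous.
Synonymous differences: 0.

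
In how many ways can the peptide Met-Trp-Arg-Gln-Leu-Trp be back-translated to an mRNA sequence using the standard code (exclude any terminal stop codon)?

72

Met: 1 codon.
Trp: 1 codon.
Arg: 6 codons.
Gln: 2 codons.
Leu: 6 codons.
Trp: 1 codon.
1 × 1 × 6 × 2 × 6 × 1 = 72.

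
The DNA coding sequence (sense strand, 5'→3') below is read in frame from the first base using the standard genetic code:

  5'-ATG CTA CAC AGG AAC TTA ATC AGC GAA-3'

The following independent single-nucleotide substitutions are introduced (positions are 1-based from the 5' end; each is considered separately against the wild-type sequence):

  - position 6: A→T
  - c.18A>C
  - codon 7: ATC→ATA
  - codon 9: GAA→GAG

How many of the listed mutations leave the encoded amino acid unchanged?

3

Codon 2: CTA (Leu) → CTT (Leu) — synonymous.
Codon 6: TTA (Leu) → TTC (Phe) — missense.
Codon 7: ATC (Ile) → ATA (Ile) — synonymous.
Codon 9: GAA (Glu) → GAG (Glu) — synonymous.
Synonymous: 3 of 4.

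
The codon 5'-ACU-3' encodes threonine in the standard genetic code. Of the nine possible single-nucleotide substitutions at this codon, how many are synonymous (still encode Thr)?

Position 1: none → 0 synonymous.
Position 2: none → 0 synonymous.
Position 3: ACC, ACA, ACG → 3 synonymous.
Total: 0 + 0 + 3 = 3.

3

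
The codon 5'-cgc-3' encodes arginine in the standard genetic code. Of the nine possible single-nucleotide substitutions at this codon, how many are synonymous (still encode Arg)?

Position 1: none → 0 synonymous.
Position 2: none → 0 synonymous.
Position 3: CGU, CGA, CGG → 3 synonymous.
Total: 0 + 0 + 3 = 3.

3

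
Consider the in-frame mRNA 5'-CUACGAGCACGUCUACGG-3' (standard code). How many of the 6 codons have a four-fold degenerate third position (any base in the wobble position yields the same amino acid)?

6

Codon 1 CUA (Leu): third position 4-fold.
Codon 2 CGA (Arg): third position 4-fold.
Codon 3 GCA (Ala): third position 4-fold.
Codon 4 CGU (Arg): third position 4-fold.
Codon 5 CUA (Leu): third position 4-fold.
Codon 6 CGG (Arg): third position 4-fold.
Four-fold degenerate third positions: 6.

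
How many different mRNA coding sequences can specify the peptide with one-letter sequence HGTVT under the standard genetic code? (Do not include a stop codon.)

512

His: 2 codons.
Gly: 4 codons.
Thr: 4 codons.
Val: 4 codons.
Thr: 4 codons.
2 × 4 × 4 × 4 × 4 = 512.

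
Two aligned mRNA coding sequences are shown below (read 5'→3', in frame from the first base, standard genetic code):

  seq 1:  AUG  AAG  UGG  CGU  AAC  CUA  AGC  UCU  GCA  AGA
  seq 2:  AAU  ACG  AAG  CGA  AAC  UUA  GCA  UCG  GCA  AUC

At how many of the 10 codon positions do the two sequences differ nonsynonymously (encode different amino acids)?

5

Codon 1: AUG Met / AAU Asn — nonsynonymous.
Codon 2: AAG Lys / ACG Thr — nonsynonymous.
Codon 3: UGG Trp / AAG Lys — nonsynonymous.
Codon 4: CGU Arg / CGA Arg — synonymous.
Codon 5: AAC Asn / AAC Asn — identical.
Codon 6: CUA Leu / UUA Leu — synonymous.
Codon 7: AGC Ser / GCA Ala — nonsynonymous.
Codon 8: UCU Ser / UCG Ser — synonymous.
Codon 9: GCA Ala / GCA Ala — identical.
Codon 10: AGA Arg / AUC Ile — nonsynonymous.
Nonsynonymous differences: 5.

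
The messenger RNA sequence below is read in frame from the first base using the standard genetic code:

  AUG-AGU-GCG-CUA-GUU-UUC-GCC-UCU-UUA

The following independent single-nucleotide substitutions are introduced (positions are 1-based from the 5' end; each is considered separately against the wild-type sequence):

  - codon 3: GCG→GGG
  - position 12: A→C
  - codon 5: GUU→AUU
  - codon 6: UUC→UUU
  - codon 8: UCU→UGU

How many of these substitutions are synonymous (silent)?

Codon 3: GCG (Ala) → GGG (Gly) — missense.
Codon 4: CUA (Leu) → CUC (Leu) — synonymous.
Codon 5: GUU (Val) → AUU (Ile) — missense.
Codon 6: UUC (Phe) → UUU (Phe) — synonymous.
Codon 8: UCU (Ser) → UGU (Cys) — missense.
Synonymous: 2 of 5.

2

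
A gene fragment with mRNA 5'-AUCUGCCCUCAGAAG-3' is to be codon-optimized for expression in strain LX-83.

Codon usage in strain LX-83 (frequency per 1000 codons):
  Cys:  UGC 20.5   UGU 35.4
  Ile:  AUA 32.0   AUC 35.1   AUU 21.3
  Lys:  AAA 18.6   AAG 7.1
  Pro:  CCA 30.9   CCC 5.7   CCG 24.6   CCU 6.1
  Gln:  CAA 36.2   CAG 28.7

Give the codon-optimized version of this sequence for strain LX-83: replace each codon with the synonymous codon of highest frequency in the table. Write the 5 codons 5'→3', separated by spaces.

Codon 1 (Ile): best is AUC at 35.1.
Codon 2 (Cys): best is UGU at 35.4.
Codon 3 (Pro): best is CCA at 30.9.
Codon 4 (Gln): best is CAA at 36.2.
Codon 5 (Lys): best is AAA at 18.6.

AUC UGU CCA CAA AAA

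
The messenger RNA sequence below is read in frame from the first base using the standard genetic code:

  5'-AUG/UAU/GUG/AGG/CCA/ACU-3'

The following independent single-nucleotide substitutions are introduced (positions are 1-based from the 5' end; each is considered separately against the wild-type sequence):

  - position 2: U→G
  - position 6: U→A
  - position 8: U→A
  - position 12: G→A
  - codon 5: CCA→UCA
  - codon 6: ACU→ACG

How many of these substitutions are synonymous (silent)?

2

Codon 1: AUG (Met) → AGG (Arg) — missense.
Codon 2: UAU (Tyr) → UAA (Stop) — nonsense.
Codon 3: GUG (Val) → GAG (Glu) — missense.
Codon 4: AGG (Arg) → AGA (Arg) — synonymous.
Codon 5: CCA (Pro) → UCA (Ser) — missense.
Codon 6: ACU (Thr) → ACG (Thr) — synonymous.
Synonymous: 2 of 6.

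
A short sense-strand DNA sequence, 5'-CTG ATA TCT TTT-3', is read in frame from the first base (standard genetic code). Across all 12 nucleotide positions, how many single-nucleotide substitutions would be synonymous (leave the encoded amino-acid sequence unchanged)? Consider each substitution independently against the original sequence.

10

Codon 1 (CTG, Leu): 4 synonymous substitutions.
Codon 2 (ATA, Ile): 2 synonymous substitutions.
Codon 3 (TCT, Ser): 3 synonymous substitutions.
Codon 4 (TTT, Phe): 1 synonymous substitution.
Total: 4 + 2 + 3 + 1 = 10.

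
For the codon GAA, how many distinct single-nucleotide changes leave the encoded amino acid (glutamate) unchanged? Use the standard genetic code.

Position 1: none → 0 synonymous.
Position 2: none → 0 synonymous.
Position 3: GAG → 1 synonymous.
Total: 0 + 0 + 1 = 1.

1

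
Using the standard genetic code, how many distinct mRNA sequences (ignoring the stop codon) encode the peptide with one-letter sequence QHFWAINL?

Gln: 2 codons.
His: 2 codons.
Phe: 2 codons.
Trp: 1 codon.
Ala: 4 codons.
Ile: 3 codons.
Asn: 2 codons.
Leu: 6 codons.
2 × 2 × 2 × 1 × 4 × 3 × 2 × 6 = 1152.

1152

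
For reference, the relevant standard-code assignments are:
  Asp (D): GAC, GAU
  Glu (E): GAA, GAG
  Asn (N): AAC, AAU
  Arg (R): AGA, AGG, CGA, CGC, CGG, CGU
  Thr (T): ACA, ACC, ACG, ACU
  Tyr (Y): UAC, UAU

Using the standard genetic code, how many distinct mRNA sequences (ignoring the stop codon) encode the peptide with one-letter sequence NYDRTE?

Asn: 2 codons.
Tyr: 2 codons.
Asp: 2 codons.
Arg: 6 codons.
Thr: 4 codons.
Glu: 2 codons.
2 × 2 × 2 × 6 × 4 × 2 = 384.

384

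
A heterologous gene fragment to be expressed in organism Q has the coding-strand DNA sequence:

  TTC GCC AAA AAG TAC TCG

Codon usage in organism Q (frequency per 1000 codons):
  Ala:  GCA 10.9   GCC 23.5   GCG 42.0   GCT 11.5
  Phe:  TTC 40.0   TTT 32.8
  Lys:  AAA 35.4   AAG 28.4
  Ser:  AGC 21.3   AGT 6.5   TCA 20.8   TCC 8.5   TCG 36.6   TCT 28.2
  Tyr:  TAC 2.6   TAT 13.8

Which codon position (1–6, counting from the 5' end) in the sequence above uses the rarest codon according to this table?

Codon 1 TTC (Phe): 40.0 per 1000.
Codon 2 GCC (Ala): 23.5 per 1000.
Codon 3 AAA (Lys): 35.4 per 1000.
Codon 4 AAG (Lys): 28.4 per 1000.
Codon 5 TAC (Tyr): 2.6 per 1000.
Codon 6 TCG (Ser): 36.6 per 1000.
Lowest frequency is 2.6 at codon 5.

5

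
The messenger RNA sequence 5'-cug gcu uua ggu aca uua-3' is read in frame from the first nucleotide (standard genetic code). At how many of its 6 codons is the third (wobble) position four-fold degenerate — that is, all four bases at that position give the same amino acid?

Codon 1 CUG (Leu): third position 4-fold.
Codon 2 GCU (Ala): third position 4-fold.
Codon 3 UUA (Leu): third position 2-fold.
Codon 4 GGU (Gly): third position 4-fold.
Codon 5 ACA (Thr): third position 4-fold.
Codon 6 UUA (Leu): third position 2-fold.
Four-fold degenerate third positions: 4.

4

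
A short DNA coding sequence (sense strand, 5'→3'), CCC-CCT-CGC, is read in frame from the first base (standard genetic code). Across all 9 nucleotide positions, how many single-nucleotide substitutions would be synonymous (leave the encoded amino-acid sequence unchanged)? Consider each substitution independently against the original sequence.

9

Codon 1 (CCC, Pro): 3 synonymous substitutions.
Codon 2 (CCT, Pro): 3 synonymous substitutions.
Codon 3 (CGC, Arg): 3 synonymous substitutions.
Total: 3 + 3 + 3 = 9.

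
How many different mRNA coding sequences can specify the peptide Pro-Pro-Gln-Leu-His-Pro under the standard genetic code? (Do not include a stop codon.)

1536

Pro: 4 codons.
Pro: 4 codons.
Gln: 2 codons.
Leu: 6 codons.
His: 2 codons.
Pro: 4 codons.
4 × 4 × 2 × 6 × 2 × 4 = 1536.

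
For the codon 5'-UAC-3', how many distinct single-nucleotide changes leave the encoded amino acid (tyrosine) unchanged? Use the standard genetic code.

1

Position 1: none → 0 synonymous.
Position 2: none → 0 synonymous.
Position 3: UAU → 1 synonymous.
Total: 0 + 0 + 1 = 1.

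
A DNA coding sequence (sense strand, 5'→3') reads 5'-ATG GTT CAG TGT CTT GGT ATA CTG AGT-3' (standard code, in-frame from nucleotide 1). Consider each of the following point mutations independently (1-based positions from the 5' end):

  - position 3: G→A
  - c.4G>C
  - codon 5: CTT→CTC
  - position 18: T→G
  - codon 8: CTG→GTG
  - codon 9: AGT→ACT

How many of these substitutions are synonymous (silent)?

2

Codon 1: ATG (Met) → ATA (Ile) — missense.
Codon 2: GTT (Val) → CTT (Leu) — missense.
Codon 5: CTT (Leu) → CTC (Leu) — synonymous.
Codon 6: GGT (Gly) → GGG (Gly) — synonymous.
Codon 8: CTG (Leu) → GTG (Val) — missense.
Codon 9: AGT (Ser) → ACT (Thr) — missense.
Synonymous: 2 of 6.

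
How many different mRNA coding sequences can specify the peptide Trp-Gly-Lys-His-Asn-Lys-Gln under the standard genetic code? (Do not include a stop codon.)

128

Trp: 1 codon.
Gly: 4 codons.
Lys: 2 codons.
His: 2 codons.
Asn: 2 codons.
Lys: 2 codons.
Gln: 2 codons.
1 × 4 × 2 × 2 × 2 × 2 × 2 = 128.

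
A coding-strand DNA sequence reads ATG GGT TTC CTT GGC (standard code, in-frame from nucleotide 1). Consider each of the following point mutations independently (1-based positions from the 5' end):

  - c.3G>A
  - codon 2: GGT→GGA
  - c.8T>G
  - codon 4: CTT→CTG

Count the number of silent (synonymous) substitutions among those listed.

2

Codon 1: ATG (Met) → ATA (Ile) — missense.
Codon 2: GGT (Gly) → GGA (Gly) — synonymous.
Codon 3: TTC (Phe) → TGC (Cys) — missense.
Codon 4: CTT (Leu) → CTG (Leu) — synonymous.
Synonymous: 2 of 4.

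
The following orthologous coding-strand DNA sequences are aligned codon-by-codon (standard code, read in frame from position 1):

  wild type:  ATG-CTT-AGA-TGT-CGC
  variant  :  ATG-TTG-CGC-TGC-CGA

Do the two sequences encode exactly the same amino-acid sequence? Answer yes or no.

yes

Codon 1: ATG Met / ATG Met — identical.
Codon 2: CTT Leu / TTG Leu — synonymous.
Codon 3: AGA Arg / CGC Arg — synonymous.
Codon 4: TGT Cys / TGC Cys — synonymous.
Codon 5: CGC Arg / CGA Arg — synonymous.
Nonsynonymous differences: 0 → same protein.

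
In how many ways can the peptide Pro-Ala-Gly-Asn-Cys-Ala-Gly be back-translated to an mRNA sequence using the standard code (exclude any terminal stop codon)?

4096

Pro: 4 codons.
Ala: 4 codons.
Gly: 4 codons.
Asn: 2 codons.
Cys: 2 codons.
Ala: 4 codons.
Gly: 4 codons.
4 × 4 × 4 × 2 × 2 × 4 × 4 = 4096.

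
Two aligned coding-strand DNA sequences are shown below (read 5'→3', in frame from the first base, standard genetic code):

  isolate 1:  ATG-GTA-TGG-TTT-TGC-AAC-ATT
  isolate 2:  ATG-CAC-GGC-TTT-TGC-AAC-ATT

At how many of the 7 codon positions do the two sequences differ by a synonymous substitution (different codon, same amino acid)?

Codon 1: ATG Met / ATG Met — identical.
Codon 2: GTA Val / CAC His — nonsynonymous.
Codon 3: TGG Trp / GGC Gly — nonsynonymous.
Codon 4: TTT Phe / TTT Phe — identical.
Codon 5: TGC Cys / TGC Cys — identical.
Codon 6: AAC Asn / AAC Asn — identical.
Codon 7: ATT Ile / ATT Ile — identical.
Synonymous differences: 0.

0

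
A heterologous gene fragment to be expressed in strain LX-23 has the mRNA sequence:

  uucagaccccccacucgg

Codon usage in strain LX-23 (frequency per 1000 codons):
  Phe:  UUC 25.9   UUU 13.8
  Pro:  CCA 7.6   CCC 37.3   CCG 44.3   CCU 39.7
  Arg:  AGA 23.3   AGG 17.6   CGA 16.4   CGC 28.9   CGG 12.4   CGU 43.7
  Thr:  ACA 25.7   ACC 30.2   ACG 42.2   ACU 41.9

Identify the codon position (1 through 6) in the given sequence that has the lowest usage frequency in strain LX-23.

6

Codon 1 UUC (Phe): 25.9 per 1000.
Codon 2 AGA (Arg): 23.3 per 1000.
Codon 3 CCC (Pro): 37.3 per 1000.
Codon 4 CCC (Pro): 37.3 per 1000.
Codon 5 ACU (Thr): 41.9 per 1000.
Codon 6 CGG (Arg): 12.4 per 1000.
Lowest frequency is 12.4 at codon 6.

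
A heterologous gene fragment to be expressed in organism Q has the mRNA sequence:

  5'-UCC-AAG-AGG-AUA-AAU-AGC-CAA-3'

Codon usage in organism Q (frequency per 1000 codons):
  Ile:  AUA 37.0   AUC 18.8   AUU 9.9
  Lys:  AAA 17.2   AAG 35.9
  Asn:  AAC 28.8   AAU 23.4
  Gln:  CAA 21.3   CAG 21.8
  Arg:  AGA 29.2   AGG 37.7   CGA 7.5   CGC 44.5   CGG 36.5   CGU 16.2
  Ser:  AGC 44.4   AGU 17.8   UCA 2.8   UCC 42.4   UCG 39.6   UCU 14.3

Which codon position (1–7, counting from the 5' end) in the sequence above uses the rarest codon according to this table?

7

Codon 1 UCC (Ser): 42.4 per 1000.
Codon 2 AAG (Lys): 35.9 per 1000.
Codon 3 AGG (Arg): 37.7 per 1000.
Codon 4 AUA (Ile): 37.0 per 1000.
Codon 5 AAU (Asn): 23.4 per 1000.
Codon 6 AGC (Ser): 44.4 per 1000.
Codon 7 CAA (Gln): 21.3 per 1000.
Lowest frequency is 21.3 at codon 7.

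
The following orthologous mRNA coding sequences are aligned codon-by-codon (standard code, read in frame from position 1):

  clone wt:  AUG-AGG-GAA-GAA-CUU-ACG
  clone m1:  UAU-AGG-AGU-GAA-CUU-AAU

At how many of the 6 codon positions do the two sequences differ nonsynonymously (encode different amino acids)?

Codon 1: AUG Met / UAU Tyr — nonsynonymous.
Codon 2: AGG Arg / AGG Arg — identical.
Codon 3: GAA Glu / AGU Ser — nonsynonymous.
Codon 4: GAA Glu / GAA Glu — identical.
Codon 5: CUU Leu / CUU Leu — identical.
Codon 6: ACG Thr / AAU Asn — nonsynonymous.
Nonsynonymous differences: 3.

3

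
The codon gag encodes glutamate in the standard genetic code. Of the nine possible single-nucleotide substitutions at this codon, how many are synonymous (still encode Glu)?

Position 1: none → 0 synonymous.
Position 2: none → 0 synonymous.
Position 3: GAA → 1 synonymous.
Total: 0 + 0 + 1 = 1.

1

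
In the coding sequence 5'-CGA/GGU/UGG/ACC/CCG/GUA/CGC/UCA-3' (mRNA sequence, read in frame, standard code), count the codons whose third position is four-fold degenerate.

Codon 1 CGA (Arg): third position 4-fold.
Codon 2 GGU (Gly): third position 4-fold.
Codon 3 UGG (Trp): third position 1-fold.
Codon 4 ACC (Thr): third position 4-fold.
Codon 5 CCG (Pro): third position 4-fold.
Codon 6 GUA (Val): third position 4-fold.
Codon 7 CGC (Arg): third position 4-fold.
Codon 8 UCA (Ser): third position 4-fold.
Four-fold degenerate third positions: 7.

7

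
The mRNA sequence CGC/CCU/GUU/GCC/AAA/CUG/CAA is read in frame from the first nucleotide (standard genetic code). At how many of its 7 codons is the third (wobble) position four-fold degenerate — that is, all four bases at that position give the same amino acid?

5

Codon 1 CGC (Arg): third position 4-fold.
Codon 2 CCU (Pro): third position 4-fold.
Codon 3 GUU (Val): third position 4-fold.
Codon 4 GCC (Ala): third position 4-fold.
Codon 5 AAA (Lys): third position 2-fold.
Codon 6 CUG (Leu): third position 4-fold.
Codon 7 CAA (Gln): third position 2-fold.
Four-fold degenerate third positions: 5.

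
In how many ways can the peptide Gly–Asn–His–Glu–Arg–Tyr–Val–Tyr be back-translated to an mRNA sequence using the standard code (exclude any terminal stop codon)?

3072

Gly: 4 codons.
Asn: 2 codons.
His: 2 codons.
Glu: 2 codons.
Arg: 6 codons.
Tyr: 2 codons.
Val: 4 codons.
Tyr: 2 codons.
4 × 2 × 2 × 2 × 6 × 2 × 4 × 2 = 3072.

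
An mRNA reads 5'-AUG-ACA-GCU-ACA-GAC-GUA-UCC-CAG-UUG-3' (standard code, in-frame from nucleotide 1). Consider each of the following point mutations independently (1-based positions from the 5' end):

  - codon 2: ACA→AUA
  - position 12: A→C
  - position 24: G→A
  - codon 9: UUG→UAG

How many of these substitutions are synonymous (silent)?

2

Codon 2: ACA (Thr) → AUA (Ile) — missense.
Codon 4: ACA (Thr) → ACC (Thr) — synonymous.
Codon 8: CAG (Gln) → CAA (Gln) — synonymous.
Codon 9: UUG (Leu) → UAG (Stop) — nonsense.
Synonymous: 2 of 4.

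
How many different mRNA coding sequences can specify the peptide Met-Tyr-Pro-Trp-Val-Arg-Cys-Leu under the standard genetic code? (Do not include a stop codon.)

Met: 1 codon.
Tyr: 2 codons.
Pro: 4 codons.
Trp: 1 codon.
Val: 4 codons.
Arg: 6 codons.
Cys: 2 codons.
Leu: 6 codons.
1 × 2 × 4 × 1 × 4 × 6 × 2 × 6 = 2304.

2304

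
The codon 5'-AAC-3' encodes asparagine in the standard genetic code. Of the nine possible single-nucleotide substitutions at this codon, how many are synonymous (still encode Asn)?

1

Position 1: none → 0 synonymous.
Position 2: none → 0 synonymous.
Position 3: AAU → 1 synonymous.
Total: 0 + 0 + 1 = 1.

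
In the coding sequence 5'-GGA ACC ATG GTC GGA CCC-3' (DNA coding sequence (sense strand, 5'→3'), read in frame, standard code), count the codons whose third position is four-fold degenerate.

5

Codon 1 GGA (Gly): third position 4-fold.
Codon 2 ACC (Thr): third position 4-fold.
Codon 3 ATG (Met): third position 1-fold.
Codon 4 GTC (Val): third position 4-fold.
Codon 5 GGA (Gly): third position 4-fold.
Codon 6 CCC (Pro): third position 4-fold.
Four-fold degenerate third positions: 5.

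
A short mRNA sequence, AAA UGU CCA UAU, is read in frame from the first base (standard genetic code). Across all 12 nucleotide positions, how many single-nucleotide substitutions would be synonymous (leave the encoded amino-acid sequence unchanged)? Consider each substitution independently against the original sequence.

6

Codon 1 (AAA, Lys): 1 synonymous substitution.
Codon 2 (UGU, Cys): 1 synonymous substitution.
Codon 3 (CCA, Pro): 3 synonymous substitutions.
Codon 4 (UAU, Tyr): 1 synonymous substitution.
Total: 1 + 1 + 3 + 1 = 6.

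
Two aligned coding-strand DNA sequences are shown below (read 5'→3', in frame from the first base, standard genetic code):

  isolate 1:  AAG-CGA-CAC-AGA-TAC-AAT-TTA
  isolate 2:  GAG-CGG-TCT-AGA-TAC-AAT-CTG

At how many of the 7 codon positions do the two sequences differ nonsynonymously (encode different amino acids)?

2

Codon 1: AAG Lys / GAG Glu — nonsynonymous.
Codon 2: CGA Arg / CGG Arg — synonymous.
Codon 3: CAC His / TCT Ser — nonsynonymous.
Codon 4: AGA Arg / AGA Arg — identical.
Codon 5: TAC Tyr / TAC Tyr — identical.
Codon 6: AAT Asn / AAT Asn — identical.
Codon 7: TTA Leu / CTG Leu — synonymous.
Nonsynonymous differences: 2.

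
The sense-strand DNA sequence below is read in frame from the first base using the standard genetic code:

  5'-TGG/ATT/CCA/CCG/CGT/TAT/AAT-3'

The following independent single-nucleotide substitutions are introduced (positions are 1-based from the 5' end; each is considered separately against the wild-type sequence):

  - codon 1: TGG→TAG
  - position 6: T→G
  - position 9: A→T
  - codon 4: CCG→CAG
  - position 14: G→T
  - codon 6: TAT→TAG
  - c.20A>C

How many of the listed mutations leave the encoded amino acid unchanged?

Codon 1: TGG (Trp) → TAG (Stop) — nonsense.
Codon 2: ATT (Ile) → ATG (Met) — missense.
Codon 3: CCA (Pro) → CCT (Pro) — synonymous.
Codon 4: CCG (Pro) → CAG (Gln) — missense.
Codon 5: CGT (Arg) → CTT (Leu) — missense.
Codon 6: TAT (Tyr) → TAG (Stop) — nonsense.
Codon 7: AAT (Asn) → ACT (Thr) — missense.
Synonymous: 1 of 7.

1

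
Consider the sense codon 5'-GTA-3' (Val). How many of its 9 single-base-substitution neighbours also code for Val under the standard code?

3

Position 1: none → 0 synonymous.
Position 2: none → 0 synonymous.
Position 3: GTT, GTC, GTG → 3 synonymous.
Total: 0 + 0 + 3 = 3.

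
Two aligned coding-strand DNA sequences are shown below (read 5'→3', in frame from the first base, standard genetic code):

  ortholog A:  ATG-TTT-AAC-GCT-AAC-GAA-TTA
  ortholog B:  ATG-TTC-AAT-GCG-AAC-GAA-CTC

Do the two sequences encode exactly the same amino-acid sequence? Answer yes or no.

yes

Codon 1: ATG Met / ATG Met — identical.
Codon 2: TTT Phe / TTC Phe — synonymous.
Codon 3: AAC Asn / AAT Asn — synonymous.
Codon 4: GCT Ala / GCG Ala — synonymous.
Codon 5: AAC Asn / AAC Asn — identical.
Codon 6: GAA Glu / GAA Glu — identical.
Codon 7: TTA Leu / CTC Leu — synonymous.
Nonsynonymous differences: 0 → same protein.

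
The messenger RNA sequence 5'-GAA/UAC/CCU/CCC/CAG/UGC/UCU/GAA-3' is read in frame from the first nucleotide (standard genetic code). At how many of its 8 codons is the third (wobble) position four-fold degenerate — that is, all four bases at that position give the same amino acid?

3

Codon 1 GAA (Glu): third position 2-fold.
Codon 2 UAC (Tyr): third position 2-fold.
Codon 3 CCU (Pro): third position 4-fold.
Codon 4 CCC (Pro): third position 4-fold.
Codon 5 CAG (Gln): third position 2-fold.
Codon 6 UGC (Cys): third position 2-fold.
Codon 7 UCU (Ser): third position 4-fold.
Codon 8 GAA (Glu): third position 2-fold.
Four-fold degenerate third positions: 3.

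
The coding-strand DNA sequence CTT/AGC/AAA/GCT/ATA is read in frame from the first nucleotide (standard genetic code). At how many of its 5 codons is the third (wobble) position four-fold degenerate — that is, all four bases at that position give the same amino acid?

Codon 1 CTT (Leu): third position 4-fold.
Codon 2 AGC (Ser): third position 2-fold.
Codon 3 AAA (Lys): third position 2-fold.
Codon 4 GCT (Ala): third position 4-fold.
Codon 5 ATA (Ile): third position 3-fold.
Four-fold degenerate third positions: 2.

2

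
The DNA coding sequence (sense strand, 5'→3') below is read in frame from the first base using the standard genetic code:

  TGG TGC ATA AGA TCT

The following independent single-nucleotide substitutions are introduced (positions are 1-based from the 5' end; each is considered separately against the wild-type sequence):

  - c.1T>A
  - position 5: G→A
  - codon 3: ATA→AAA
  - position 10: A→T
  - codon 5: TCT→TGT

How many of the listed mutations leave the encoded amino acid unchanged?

Codon 1: TGG (Trp) → AGG (Arg) — missense.
Codon 2: TGC (Cys) → TAC (Tyr) — missense.
Codon 3: ATA (Ile) → AAA (Lys) — missense.
Codon 4: AGA (Arg) → TGA (Stop) — nonsense.
Codon 5: TCT (Ser) → TGT (Cys) — missense.
Synonymous: 0 of 5.

0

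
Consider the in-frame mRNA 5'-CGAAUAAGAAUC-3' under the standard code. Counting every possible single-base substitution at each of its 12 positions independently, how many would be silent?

Codon 1 (CGA, Arg): 4 synonymous substitutions.
Codon 2 (AUA, Ile): 2 synonymous substitutions.
Codon 3 (AGA, Arg): 2 synonymous substitutions.
Codon 4 (AUC, Ile): 2 synonymous substitutions.
Total: 4 + 2 + 2 + 2 = 10.

10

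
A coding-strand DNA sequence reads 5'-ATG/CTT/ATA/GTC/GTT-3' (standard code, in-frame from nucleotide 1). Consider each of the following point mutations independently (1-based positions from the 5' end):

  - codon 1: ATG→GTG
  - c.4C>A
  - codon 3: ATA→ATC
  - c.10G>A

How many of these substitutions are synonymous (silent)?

1

Codon 1: ATG (Met) → GTG (Val) — missense.
Codon 2: CTT (Leu) → ATT (Ile) — missense.
Codon 3: ATA (Ile) → ATC (Ile) — synonymous.
Codon 4: GTC (Val) → ATC (Ile) — missense.
Synonymous: 1 of 4.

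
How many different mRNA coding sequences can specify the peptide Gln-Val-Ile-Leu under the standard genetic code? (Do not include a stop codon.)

144

Gln: 2 codons.
Val: 4 codons.
Ile: 3 codons.
Leu: 6 codons.
2 × 4 × 3 × 6 = 144.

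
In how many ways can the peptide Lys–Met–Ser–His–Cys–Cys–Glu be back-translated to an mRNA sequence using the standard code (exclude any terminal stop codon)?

192

Lys: 2 codons.
Met: 1 codon.
Ser: 6 codons.
His: 2 codons.
Cys: 2 codons.
Cys: 2 codons.
Glu: 2 codons.
2 × 1 × 6 × 2 × 2 × 2 × 2 = 192.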